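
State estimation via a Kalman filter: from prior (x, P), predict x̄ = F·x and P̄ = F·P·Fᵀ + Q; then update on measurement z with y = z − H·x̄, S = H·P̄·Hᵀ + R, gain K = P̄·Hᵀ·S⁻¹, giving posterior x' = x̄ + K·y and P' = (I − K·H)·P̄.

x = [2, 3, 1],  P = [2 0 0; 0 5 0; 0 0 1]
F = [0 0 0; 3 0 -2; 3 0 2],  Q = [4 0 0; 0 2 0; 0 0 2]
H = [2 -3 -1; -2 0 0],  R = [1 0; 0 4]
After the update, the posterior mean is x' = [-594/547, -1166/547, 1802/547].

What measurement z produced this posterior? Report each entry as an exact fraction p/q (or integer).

x̄ = F·x = [0, 4, 8]
P̄ = F·P·Fᵀ + Q = [4 0 0; 0 24 14; 0 14 24]
S = H·P̄·Hᵀ + R = [341 -16; -16 20]
K = P̄·Hᵀ·S⁻¹ = [8/1641 -650/1641; -430/1641 -344/1641; -110/547 -88/547]
x' − x̄ = [-594/547, -3354/547, -2574/547] = K·y
y = (KᵀK)⁻¹·Kᵀ·(x' − x̄) = [21, 3]
z = y + H·x̄ = [21, 3] + [-20, 0] = [1, 3]

z = [1, 3]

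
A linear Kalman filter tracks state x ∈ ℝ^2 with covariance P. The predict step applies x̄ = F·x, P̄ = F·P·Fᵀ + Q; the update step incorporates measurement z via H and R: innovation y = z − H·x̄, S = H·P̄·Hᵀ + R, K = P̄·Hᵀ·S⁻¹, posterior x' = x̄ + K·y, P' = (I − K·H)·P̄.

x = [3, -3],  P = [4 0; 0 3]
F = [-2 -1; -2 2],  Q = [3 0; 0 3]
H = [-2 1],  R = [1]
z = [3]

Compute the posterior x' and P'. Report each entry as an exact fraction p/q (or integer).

x' = [-273/40, -861/80]
P' = [151/20 587/40; 587/40 2359/80]

x̄ = F·x = [-3, -12]
P̄ = F·P·Fᵀ + Q = [22 10; 10 31]
y = z − H·x̄ = [9]
S = H·P̄·Hᵀ + R = [80]
K = P̄·Hᵀ·S⁻¹ = [-17/40; 11/80]
x' = x̄ + K·y = [-273/40, -861/80]
P' = (I − K·H)·P̄ = [151/20 587/40; 587/40 2359/80]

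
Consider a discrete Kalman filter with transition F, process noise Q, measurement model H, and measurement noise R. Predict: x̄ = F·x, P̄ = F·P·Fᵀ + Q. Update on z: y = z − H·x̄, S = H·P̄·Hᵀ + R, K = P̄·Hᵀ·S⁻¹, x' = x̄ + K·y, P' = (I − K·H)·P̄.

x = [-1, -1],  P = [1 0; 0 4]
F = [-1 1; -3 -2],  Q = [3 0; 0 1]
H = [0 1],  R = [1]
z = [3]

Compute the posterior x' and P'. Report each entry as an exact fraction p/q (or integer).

x' = [10/27, 83/27]
P' = [191/27 -5/27; -5/27 26/27]

x̄ = F·x = [0, 5]
P̄ = F·P·Fᵀ + Q = [8 -5; -5 26]
y = z − H·x̄ = [-2]
S = H·P̄·Hᵀ + R = [27]
K = P̄·Hᵀ·S⁻¹ = [-5/27; 26/27]
x' = x̄ + K·y = [10/27, 83/27]
P' = (I − K·H)·P̄ = [191/27 -5/27; -5/27 26/27]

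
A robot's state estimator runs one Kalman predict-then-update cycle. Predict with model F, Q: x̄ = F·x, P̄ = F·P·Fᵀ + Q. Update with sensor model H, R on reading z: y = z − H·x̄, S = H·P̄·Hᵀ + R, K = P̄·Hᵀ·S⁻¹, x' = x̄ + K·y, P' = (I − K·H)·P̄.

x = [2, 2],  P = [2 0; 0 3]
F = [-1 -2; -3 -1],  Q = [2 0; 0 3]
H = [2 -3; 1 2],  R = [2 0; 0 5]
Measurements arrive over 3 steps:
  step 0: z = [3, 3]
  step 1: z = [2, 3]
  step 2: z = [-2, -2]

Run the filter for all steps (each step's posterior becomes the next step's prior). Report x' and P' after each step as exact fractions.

step 0: x̄ = F·x = [-6, -8]
step 0: P̄ = F·P·Fᵀ + Q = [16 12; 12 24]
step 0: y = z − H·x̄ = [-9, 25]
step 0: S = H·P̄·Hᵀ + R = [138 -100; -100 165]
step 0: K = P̄·Hᵀ·S⁻¹ = [334/1277 512/1277; -192/1277 348/1277]
step 0: x' = x̄ + K·y = [2132/1277, 212/1277]
step 0: P' = (I − K·H)·P̄ = [1288/1277 636/1277; 636/1277 552/1277]
step 1: x̄ = F·x = [-2556/1277, -6608/1277]
step 1: P̄ = F·P·Fᵀ + Q = [8594/1277 9420/1277; 9420/1277 19791/1277]
step 1: y = z − H·x̄ = [-12158/1277, 19603/1277]
step 1: S = H·P̄·Hᵀ + R = [102009/1277 -92138/1277; -92138/1277 131823/1277]
step 1: K = P̄·Hᵀ·S⁻¹ = [836468/3882319 1392610/3882319; -648579/3882319 989832/3882319]
step 1: x' = x̄ + K·y = [5643186/3882319, 1280138/3882319]
step 1: P' = (I − K·H)·P̄ = [3462146/3882319 1750452/3882319; 1750452/3882319 1599354/3882319]
step 2: x̄ = F·x = [-8203462/3882319, -18209696/3882319]
step 2: P̄ = F·P·Fᵀ + Q = [24626008/3882319 25838310/3882319; 25838310/3882319 54908337/3882319]
step 2: y = z − H·x̄ = [-45986802/3882319, 36858216/3882319]
step 2: S = H·P̄·Hᵀ + R = [290383983/3882319 -254359696/3882319; -254359696/3882319 367024191/3882319]
step 2: K = P̄·Hᵀ·S⁻¹ = [2327253406/10787133023 3855457220/10787133023; -1799525943/10787133023 2739877944/10787133023]
step 2: x' = x̄ + K·y = [-13757113322/10787133023, -3268396222/10787133023]
step 2: P' = (I − K·H)·P̄ = [9591553132/10787133023 4842866484/10787133023; 4842866484/10787133023 4428261618/10787133023]

step 0: x' = [2132/1277, 212/1277], P' = [1288/1277 636/1277; 636/1277 552/1277]
step 1: x' = [5643186/3882319, 1280138/3882319], P' = [3462146/3882319 1750452/3882319; 1750452/3882319 1599354/3882319]
step 2: x' = [-13757113322/10787133023, -3268396222/10787133023], P' = [9591553132/10787133023 4842866484/10787133023; 4842866484/10787133023 4428261618/10787133023]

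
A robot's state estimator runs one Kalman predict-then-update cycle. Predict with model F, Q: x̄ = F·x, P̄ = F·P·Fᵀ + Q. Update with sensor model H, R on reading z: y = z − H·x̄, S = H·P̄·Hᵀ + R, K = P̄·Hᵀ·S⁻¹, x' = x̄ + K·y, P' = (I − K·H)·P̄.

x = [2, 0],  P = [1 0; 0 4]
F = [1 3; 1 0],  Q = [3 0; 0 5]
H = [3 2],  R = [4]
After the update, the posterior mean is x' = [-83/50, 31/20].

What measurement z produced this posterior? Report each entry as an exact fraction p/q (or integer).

x̄ = F·x = [2, 2]
P̄ = F·P·Fᵀ + Q = [40 1; 1 6]
S = H·P̄·Hᵀ + R = [400]
K = P̄·Hᵀ·S⁻¹ = [61/200; 3/80]
x' − x̄ = [-183/50, -9/20] = K·y
y = (KᵀK)⁻¹·Kᵀ·(x' − x̄) = [-12]
z = y + H·x̄ = [-12] + [10] = [-2]

z = [-2]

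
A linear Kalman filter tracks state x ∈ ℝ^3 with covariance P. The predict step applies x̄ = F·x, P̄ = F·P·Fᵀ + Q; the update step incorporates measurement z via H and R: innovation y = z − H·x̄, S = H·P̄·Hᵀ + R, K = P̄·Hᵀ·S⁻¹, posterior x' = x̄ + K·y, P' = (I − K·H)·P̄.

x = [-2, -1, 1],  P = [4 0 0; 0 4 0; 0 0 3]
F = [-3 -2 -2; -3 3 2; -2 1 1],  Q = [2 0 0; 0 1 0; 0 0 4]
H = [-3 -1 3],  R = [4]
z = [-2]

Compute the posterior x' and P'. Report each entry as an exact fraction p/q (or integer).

x̄ = F·x = [6, 5, 4]
P̄ = F·P·Fᵀ + Q = [66 0 10; 0 85 42; 10 42 27]
y = z − H·x̄ = [9]
S = H·P̄·Hᵀ + R = [494]
K = P̄·Hᵀ·S⁻¹ = [-84/247; 41/494; 9/494]
x' = x̄ + K·y = [726/247, 2839/494, 2057/494]
P' = (I − K·H)·P̄ = [2190/247 3444/247 3226/247; 3444/247 40309/494 20379/494; 3226/247 20379/494 13257/494]

x' = [726/247, 2839/494, 2057/494]
P' = [2190/247 3444/247 3226/247; 3444/247 40309/494 20379/494; 3226/247 20379/494 13257/494]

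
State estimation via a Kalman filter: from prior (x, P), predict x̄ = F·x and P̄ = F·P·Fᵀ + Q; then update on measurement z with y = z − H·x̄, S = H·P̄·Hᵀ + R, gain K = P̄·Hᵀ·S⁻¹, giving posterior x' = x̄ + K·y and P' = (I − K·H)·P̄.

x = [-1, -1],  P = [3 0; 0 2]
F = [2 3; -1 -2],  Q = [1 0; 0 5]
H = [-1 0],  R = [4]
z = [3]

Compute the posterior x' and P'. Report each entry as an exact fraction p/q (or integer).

x̄ = F·x = [-5, 3]
P̄ = F·P·Fᵀ + Q = [31 -18; -18 16]
y = z − H·x̄ = [-2]
S = H·P̄·Hᵀ + R = [35]
K = P̄·Hᵀ·S⁻¹ = [-31/35; 18/35]
x' = x̄ + K·y = [-113/35, 69/35]
P' = (I − K·H)·P̄ = [124/35 -72/35; -72/35 236/35]

x' = [-113/35, 69/35]
P' = [124/35 -72/35; -72/35 236/35]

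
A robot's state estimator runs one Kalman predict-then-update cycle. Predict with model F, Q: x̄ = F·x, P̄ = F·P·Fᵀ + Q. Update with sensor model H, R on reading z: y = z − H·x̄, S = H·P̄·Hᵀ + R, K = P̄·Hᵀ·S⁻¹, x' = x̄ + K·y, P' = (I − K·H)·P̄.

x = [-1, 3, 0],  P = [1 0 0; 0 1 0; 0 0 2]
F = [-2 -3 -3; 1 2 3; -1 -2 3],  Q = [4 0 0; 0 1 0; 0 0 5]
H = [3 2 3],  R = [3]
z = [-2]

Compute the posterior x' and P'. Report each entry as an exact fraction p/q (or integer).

x' = [-293/55, 311/55, 9/11]
P' = [11021/330 -2929/110 -514/33; -2929/110 2613/110 119/11; -514/33 119/11 284/33]

x̄ = F·x = [-7, 5, -5]
P̄ = F·P·Fᵀ + Q = [35 -26 -10; -26 24 13; -10 13 28]
y = z − H·x̄ = [24]
S = H·P̄·Hᵀ + R = [330]
K = P̄·Hᵀ·S⁻¹ = [23/330; 3/110; 8/33]
x' = x̄ + K·y = [-293/55, 311/55, 9/11]
P' = (I − K·H)·P̄ = [11021/330 -2929/110 -514/33; -2929/110 2613/110 119/11; -514/33 119/11 284/33]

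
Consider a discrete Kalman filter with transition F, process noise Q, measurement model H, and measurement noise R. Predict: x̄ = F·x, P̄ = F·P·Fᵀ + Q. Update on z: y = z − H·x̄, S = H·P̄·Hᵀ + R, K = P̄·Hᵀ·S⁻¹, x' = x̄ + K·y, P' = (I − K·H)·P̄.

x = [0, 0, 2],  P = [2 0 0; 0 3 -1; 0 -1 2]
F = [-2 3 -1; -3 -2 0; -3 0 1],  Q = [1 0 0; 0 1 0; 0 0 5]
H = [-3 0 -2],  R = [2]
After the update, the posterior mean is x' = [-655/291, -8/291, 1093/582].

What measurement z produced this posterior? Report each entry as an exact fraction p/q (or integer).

x̄ = F·x = [-2, 0, 2]
P̄ = F·P·Fᵀ + Q = [44 -8 7; -8 31 20; 7 20 25]
S = H·P̄·Hᵀ + R = [582]
K = P̄·Hᵀ·S⁻¹ = [-73/291; -8/291; -71/582]
x' − x̄ = [-73/291, -8/291, -71/582] = K·y
y = (KᵀK)⁻¹·Kᵀ·(x' − x̄) = [1]
z = y + H·x̄ = [1] + [2] = [3]

z = [3]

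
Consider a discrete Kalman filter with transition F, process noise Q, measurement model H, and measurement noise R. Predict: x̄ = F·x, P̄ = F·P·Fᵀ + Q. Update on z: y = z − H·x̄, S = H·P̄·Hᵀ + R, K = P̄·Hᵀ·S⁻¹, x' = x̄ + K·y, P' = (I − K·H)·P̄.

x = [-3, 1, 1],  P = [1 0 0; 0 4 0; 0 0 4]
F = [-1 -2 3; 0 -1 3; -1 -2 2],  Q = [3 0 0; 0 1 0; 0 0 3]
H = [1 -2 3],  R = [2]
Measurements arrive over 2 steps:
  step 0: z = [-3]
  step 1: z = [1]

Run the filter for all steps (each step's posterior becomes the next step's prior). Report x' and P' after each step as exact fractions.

step 0: x' = [-41/58, -1, -81/58], P' = [4711/232 85/4 1777/232; 85/4 53/2 43/4; 1777/232 43/4 1127/232]
step 1: x' = [-934625/419407, -1310803/419407, -421962/419407], P' = [2984115/419407 2008581/419407 401661/419407; 2008581/419407 2581606/419407 1046603/419407; 401661/419407 1046603/419407 634549/419407]

step 0: x̄ = F·x = [4, 2, 3]
step 0: P̄ = F·P·Fᵀ + Q = [56 44 41; 44 41 32; 41 32 36]
step 0: y = z − H·x̄ = [-12]
step 0: S = H·P̄·Hᵀ + R = [232]
step 0: K = P̄·Hᵀ·S⁻¹ = [91/232; 1/4; 85/232]
step 0: x' = x̄ + K·y = [-41/58, -1, -81/58]
step 0: P' = (I − K·H)·P̄ = [4711/232 85/4 1777/232; 85/4 53/2 43/4; 1777/232 43/4 1127/232]
step 1: x̄ = F·x = [-43/29, -185/58, -5/58]
step 1: P̄ = F·P·Fᵀ + Q = [2409/29 -51/29 2745/29; -51/29 1559/232 -1295/232; 2745/29 -1295/232 27167/232]
step 1: y = z − H·x̄ = [-211/58]
step 1: S = H·P̄·Hᵀ + R = [419407/232]
step 1: K = P̄·Hᵀ·S⁻¹ = [85968/419407; -7411/419407; 106051/419407]
step 1: x' = x̄ + K·y = [-934625/419407, -1310803/419407, -421962/419407]
step 1: P' = (I − K·H)·P̄ = [2984115/419407 2008581/419407 401661/419407; 2008581/419407 2581606/419407 1046603/419407; 401661/419407 1046603/419407 634549/419407]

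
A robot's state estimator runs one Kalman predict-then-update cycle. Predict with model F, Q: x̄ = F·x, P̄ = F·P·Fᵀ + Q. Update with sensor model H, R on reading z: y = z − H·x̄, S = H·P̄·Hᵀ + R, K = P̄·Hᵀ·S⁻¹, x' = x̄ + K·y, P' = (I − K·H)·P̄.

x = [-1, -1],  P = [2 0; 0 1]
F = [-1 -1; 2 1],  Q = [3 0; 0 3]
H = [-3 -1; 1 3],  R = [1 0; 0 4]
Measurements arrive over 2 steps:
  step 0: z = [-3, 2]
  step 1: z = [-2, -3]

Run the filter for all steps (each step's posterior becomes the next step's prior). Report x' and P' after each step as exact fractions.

step 0: x' = [67/72, 79/360], P' = [127/648 -145/648; -145/648 1787/3240]
step 1: x' = [2380493/2865895, -2268358/2865895], P' = [517853/2865895 -551703/2865895; -551703/2865895 1396753/2865895]

step 0: x̄ = F·x = [2, -3]
step 0: P̄ = F·P·Fᵀ + Q = [6 -5; -5 12]
step 0: y = z − H·x̄ = [0, 9]
step 0: S = H·P̄·Hᵀ + R = [37 -4; -4 88]
step 0: K = P̄·Hᵀ·S⁻¹ = [-59/162 -77/648; 97/810 1159/3240]
step 0: x' = x̄ + K·y = [67/72, 79/360]
step 0: P' = (I − K·H)·P̄ = [127/648 -145/648; -145/648 1787/3240]
step 1: x̄ = F·x = [-23/20, 749/360]
step 1: P̄ = F·P·Fᵀ + Q = [33/10 -49/180; -49/180 11147/3240]
step 1: y = z − H·x̄ = [-1213/360, -971/120]
step 1: S = H·P̄·Hᵀ + R = [105323/3240 -18899/1080; -18899/1080 13187/360]
step 1: K = P̄·Hᵀ·S⁻¹ = [-1001856/2865895 -284314/2865895; 258356/2865895 909639/2865895]
step 1: x' = x̄ + K·y = [2380493/2865895, -2268358/2865895]
step 1: P' = (I − K·H)·P̄ = [517853/2865895 -551703/2865895; -551703/2865895 1396753/2865895]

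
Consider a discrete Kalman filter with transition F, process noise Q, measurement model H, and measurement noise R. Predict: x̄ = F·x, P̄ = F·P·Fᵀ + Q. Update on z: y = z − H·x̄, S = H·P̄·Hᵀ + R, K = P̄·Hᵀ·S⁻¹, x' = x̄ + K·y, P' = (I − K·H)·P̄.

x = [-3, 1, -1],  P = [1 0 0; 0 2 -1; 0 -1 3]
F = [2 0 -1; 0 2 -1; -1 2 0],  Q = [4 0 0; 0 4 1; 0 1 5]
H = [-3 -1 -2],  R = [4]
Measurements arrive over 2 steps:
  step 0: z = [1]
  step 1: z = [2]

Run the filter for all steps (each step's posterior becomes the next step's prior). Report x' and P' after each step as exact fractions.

step 0: x' = [-611/126, 29/9, 433/84], P' = [332/63 -31/9 -247/42; -31/9 59/9 7/3; -247/42 7/3 223/28]
step 1: x' = [-140009/13438, 32154/6719, 326489/26876], P' = [218602/6719 -237379/13438 -1061475/26876; -237379/13438 93504/6719 535187/26876; -1061475/26876 535187/26876 1327077/26876]

step 0: x̄ = F·x = [-5, 3, 5]
step 0: P̄ = F·P·Fᵀ + Q = [11 5 0; 5 19 11; 0 11 14]
step 0: y = z − H·x̄ = [-1]
step 0: S = H·P̄·Hᵀ + R = [252]
step 0: K = P̄·Hᵀ·S⁻¹ = [-19/126; -2/9; -13/84]
step 0: x' = x̄ + K·y = [-611/126, 29/9, 433/84]
step 0: P' = (I − K·H)·P̄ = [332/63 -31/9 -247/42; -31/9 59/9 7/3; -247/42 7/3 223/28]
step 1: x̄ = F·x = [-3743/252, 325/252, 1423/126]
step 1: P̄ = F·P·Fᵀ + Q = [14255/252 323/252 -4393/126; 323/252 7271/252 2969/126; -4393/126 2969/126 3167/63]
step 1: y = z − H·x̄ = [-1177/63]
step 1: S = H·P̄·Hᵀ + R = [26876/63]
step 1: K = P̄·Hᵀ·S⁻¹ = [-6379/26876; -5029/26876; -1229/26876]
step 1: x' = x̄ + K·y = [-140009/13438, 32154/6719, 326489/26876]
step 1: P' = (I − K·H)·P̄ = [218602/6719 -237379/13438 -1061475/26876; -237379/13438 93504/6719 535187/26876; -1061475/26876 535187/26876 1327077/26876]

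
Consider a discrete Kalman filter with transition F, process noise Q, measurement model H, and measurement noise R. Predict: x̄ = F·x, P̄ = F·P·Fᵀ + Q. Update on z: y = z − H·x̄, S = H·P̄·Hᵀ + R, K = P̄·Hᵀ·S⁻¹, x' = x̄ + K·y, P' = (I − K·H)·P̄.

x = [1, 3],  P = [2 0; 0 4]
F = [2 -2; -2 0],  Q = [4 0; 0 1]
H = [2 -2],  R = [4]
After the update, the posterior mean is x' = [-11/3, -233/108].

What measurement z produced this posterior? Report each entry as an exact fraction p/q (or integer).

z = [-3]

x̄ = F·x = [-4, -2]
P̄ = F·P·Fᵀ + Q = [28 -8; -8 9]
S = H·P̄·Hᵀ + R = [216]
K = P̄·Hᵀ·S⁻¹ = [1/3; -17/108]
x' − x̄ = [1/3, -17/108] = K·y
y = (KᵀK)⁻¹·Kᵀ·(x' − x̄) = [1]
z = y + H·x̄ = [1] + [-4] = [-3]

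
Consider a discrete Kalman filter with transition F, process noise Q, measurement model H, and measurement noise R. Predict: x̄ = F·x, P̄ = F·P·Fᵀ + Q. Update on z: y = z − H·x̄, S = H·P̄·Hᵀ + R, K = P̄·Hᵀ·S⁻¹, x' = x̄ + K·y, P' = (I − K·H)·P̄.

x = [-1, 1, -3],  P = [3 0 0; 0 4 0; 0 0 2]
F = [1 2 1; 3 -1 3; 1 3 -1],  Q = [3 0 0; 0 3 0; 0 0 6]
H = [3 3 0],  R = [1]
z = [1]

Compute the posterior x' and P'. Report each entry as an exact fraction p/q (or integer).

x' = [2656/811, -2401/811, 6263/811]
P' = [10815/811 -10784/811 15811/811; -10784/811 10843/811 -15795/811; 15811/811 -15795/811 35813/811]

x̄ = F·x = [-2, -13, 5]
P̄ = F·P·Fᵀ + Q = [24 7 25; 7 52 -9; 25 -9 47]
y = z − H·x̄ = [46]
S = H·P̄·Hᵀ + R = [811]
K = P̄·Hᵀ·S⁻¹ = [93/811; 177/811; 48/811]
x' = x̄ + K·y = [2656/811, -2401/811, 6263/811]
P' = (I − K·H)·P̄ = [10815/811 -10784/811 15811/811; -10784/811 10843/811 -15795/811; 15811/811 -15795/811 35813/811]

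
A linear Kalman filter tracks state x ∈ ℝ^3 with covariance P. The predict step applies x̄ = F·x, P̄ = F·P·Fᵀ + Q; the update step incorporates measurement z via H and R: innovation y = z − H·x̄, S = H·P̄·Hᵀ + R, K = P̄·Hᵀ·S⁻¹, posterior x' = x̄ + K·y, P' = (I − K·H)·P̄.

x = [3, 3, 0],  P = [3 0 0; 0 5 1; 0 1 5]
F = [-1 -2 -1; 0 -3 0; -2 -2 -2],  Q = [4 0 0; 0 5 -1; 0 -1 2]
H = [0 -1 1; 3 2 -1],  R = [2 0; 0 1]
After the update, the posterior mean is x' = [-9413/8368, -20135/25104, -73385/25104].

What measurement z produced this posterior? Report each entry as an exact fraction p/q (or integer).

z = [-2, -2]

x̄ = F·x = [-9, -9, -12]
P̄ = F·P·Fᵀ + Q = [36 33 42; 33 50 35; 42 35 62]
S = H·P̄·Hᵀ + R = [44 -30; -30 591]
K = P̄·Hᵀ·S⁻¹ = [3093/8368 1013/4184; -1315/8368 3383/12552; 6659/8368 3353/12552]
x' − x̄ = [65899/8368, 205801/25104, 227863/25104] = K·y
y = (KᵀK)⁻¹·Kᵀ·(x' − x̄) = [1, 31]
z = y + H·x̄ = [1, 31] + [-3, -33] = [-2, -2]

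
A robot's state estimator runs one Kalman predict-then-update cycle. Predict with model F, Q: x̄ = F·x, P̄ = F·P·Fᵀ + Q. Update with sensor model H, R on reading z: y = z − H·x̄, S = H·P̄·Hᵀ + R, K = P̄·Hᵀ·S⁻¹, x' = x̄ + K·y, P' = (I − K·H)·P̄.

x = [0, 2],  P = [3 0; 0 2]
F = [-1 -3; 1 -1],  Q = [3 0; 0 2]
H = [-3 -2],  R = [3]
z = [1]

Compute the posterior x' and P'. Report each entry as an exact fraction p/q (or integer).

x̄ = F·x = [-6, -2]
P̄ = F·P·Fᵀ + Q = [24 3; 3 7]
y = z − H·x̄ = [-21]
S = H·P̄·Hᵀ + R = [283]
K = P̄·Hᵀ·S⁻¹ = [-78/283; -23/283]
x' = x̄ + K·y = [-60/283, -83/283]
P' = (I − K·H)·P̄ = [708/283 -945/283; -945/283 1452/283]

x' = [-60/283, -83/283]
P' = [708/283 -945/283; -945/283 1452/283]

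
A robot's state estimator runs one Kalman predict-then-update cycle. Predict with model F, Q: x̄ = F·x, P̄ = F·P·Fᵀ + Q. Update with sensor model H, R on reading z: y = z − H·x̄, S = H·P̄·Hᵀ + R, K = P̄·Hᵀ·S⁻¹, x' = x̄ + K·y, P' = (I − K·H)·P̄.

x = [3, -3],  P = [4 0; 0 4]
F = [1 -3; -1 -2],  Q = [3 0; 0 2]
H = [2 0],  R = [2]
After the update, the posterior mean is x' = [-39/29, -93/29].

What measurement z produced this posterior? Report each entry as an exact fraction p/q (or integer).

x̄ = F·x = [12, 3]
P̄ = F·P·Fᵀ + Q = [43 20; 20 22]
S = H·P̄·Hᵀ + R = [174]
K = P̄·Hᵀ·S⁻¹ = [43/87; 20/87]
x' − x̄ = [-387/29, -180/29] = K·y
y = (KᵀK)⁻¹·Kᵀ·(x' − x̄) = [-27]
z = y + H·x̄ = [-27] + [24] = [-3]

z = [-3]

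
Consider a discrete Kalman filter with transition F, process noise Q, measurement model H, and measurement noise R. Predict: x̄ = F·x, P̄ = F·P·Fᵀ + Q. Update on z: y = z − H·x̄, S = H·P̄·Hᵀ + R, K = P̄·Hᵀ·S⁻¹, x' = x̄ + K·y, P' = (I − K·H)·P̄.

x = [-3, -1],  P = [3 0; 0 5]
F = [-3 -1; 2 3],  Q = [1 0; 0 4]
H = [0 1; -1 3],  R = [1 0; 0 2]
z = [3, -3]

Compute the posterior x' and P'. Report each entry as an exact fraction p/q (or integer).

x' = [3712/457, 861/457]
P' = [5115/914 1353/914; 1353/914 523/914]

x̄ = F·x = [10, -9]
P̄ = F·P·Fᵀ + Q = [33 -33; -33 61]
y = z − H·x̄ = [12, 34]
S = H·P̄·Hᵀ + R = [62 216; 216 782]
K = P̄·Hᵀ·S⁻¹ = [1353/914 -264/457; 523/914 54/457]
x' = x̄ + K·y = [3712/457, 861/457]
P' = (I − K·H)·P̄ = [5115/914 1353/914; 1353/914 523/914]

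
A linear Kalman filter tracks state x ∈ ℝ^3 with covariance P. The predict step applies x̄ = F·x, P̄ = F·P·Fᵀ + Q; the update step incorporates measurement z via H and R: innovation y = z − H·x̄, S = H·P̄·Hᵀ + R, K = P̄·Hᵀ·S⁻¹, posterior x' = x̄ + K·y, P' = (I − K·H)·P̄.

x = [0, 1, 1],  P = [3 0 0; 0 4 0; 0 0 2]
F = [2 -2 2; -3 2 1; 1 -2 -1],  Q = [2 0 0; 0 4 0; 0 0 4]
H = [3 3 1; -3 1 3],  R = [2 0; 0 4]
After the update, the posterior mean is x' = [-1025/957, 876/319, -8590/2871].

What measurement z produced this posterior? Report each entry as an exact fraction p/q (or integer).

x̄ = F·x = [0, 3, -3]
P̄ = F·P·Fᵀ + Q = [38 -30 18; -30 49 -27; 18 -27 25]
S = H·P̄·Hᵀ + R = [216 -102; -102 314]
K = P̄·Hᵀ·S⁻¹ = [334/4785 -421/1595; 426/1595 433/1595; -62/2871 -25/957]
x' − x̄ = [-1025/957, -81/319, 23/2871] = K·y
y = (KᵀK)⁻¹·Kᵀ·(x' − x̄) = [-4, 3]
z = y + H·x̄ = [-4, 3] + [6, -6] = [2, -3]

z = [2, -3]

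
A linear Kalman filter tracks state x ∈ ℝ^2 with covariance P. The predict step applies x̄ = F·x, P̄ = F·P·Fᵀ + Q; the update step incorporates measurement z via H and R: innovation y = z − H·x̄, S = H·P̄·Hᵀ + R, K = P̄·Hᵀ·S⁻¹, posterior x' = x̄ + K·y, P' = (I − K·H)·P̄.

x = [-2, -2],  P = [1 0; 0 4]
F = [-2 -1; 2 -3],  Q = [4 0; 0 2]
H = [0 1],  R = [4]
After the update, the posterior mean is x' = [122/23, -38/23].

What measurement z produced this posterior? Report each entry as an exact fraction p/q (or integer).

z = [-2]

x̄ = F·x = [6, 2]
P̄ = F·P·Fᵀ + Q = [12 8; 8 42]
S = H·P̄·Hᵀ + R = [46]
K = P̄·Hᵀ·S⁻¹ = [4/23; 21/23]
x' − x̄ = [-16/23, -84/23] = K·y
y = (KᵀK)⁻¹·Kᵀ·(x' − x̄) = [-4]
z = y + H·x̄ = [-4] + [2] = [-2]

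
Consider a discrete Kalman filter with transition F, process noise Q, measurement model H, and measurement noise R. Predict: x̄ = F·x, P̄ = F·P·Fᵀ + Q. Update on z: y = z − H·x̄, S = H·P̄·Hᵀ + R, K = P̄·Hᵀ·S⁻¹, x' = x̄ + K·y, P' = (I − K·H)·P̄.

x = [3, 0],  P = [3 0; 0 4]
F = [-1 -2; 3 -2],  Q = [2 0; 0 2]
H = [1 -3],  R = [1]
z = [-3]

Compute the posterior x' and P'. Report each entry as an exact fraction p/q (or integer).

x' = [-3, 9/385]
P' = [21 7; 7 941/385]

x̄ = F·x = [-3, 9]
P̄ = F·P·Fᵀ + Q = [21 7; 7 45]
y = z − H·x̄ = [27]
S = H·P̄·Hᵀ + R = [385]
K = P̄·Hᵀ·S⁻¹ = [0; -128/385]
x' = x̄ + K·y = [-3, 9/385]
P' = (I − K·H)·P̄ = [21 7; 7 941/385]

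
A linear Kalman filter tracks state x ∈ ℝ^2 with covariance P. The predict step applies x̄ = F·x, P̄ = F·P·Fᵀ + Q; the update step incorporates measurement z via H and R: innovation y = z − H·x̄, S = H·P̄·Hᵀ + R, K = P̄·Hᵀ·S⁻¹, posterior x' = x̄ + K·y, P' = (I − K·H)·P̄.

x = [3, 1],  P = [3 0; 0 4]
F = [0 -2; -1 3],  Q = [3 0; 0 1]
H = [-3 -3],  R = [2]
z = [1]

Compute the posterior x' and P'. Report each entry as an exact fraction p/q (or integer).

x' = [-277/101, 240/101]
P' = [1694/101 -1704/101; -1704/101 1736/101]

x̄ = F·x = [-2, 0]
P̄ = F·P·Fᵀ + Q = [19 -24; -24 40]
y = z − H·x̄ = [-5]
S = H·P̄·Hᵀ + R = [101]
K = P̄·Hᵀ·S⁻¹ = [15/101; -48/101]
x' = x̄ + K·y = [-277/101, 240/101]
P' = (I − K·H)·P̄ = [1694/101 -1704/101; -1704/101 1736/101]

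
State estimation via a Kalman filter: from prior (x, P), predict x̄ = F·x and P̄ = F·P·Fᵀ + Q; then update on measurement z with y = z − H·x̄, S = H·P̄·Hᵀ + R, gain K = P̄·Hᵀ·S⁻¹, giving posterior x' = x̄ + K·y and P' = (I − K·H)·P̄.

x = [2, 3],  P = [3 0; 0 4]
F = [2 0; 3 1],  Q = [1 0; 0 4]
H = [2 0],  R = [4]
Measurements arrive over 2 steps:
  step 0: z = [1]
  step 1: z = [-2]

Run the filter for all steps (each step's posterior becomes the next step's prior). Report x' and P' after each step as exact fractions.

step 0: x' = [3/4, 9/2], P' = [13/14 9/7; 9/7 83/7]
step 1: x' = [-9/16, 51/16], P' = [33/40 57/40; 57/40 813/40]

step 0: x̄ = F·x = [4, 9]
step 0: P̄ = F·P·Fᵀ + Q = [13 18; 18 35]
step 0: y = z − H·x̄ = [-7]
step 0: S = H·P̄·Hᵀ + R = [56]
step 0: K = P̄·Hᵀ·S⁻¹ = [13/28; 9/14]
step 0: x' = x̄ + K·y = [3/4, 9/2]
step 0: P' = (I − K·H)·P̄ = [13/14 9/7; 9/7 83/7]
step 1: x̄ = F·x = [3/2, 27/4]
step 1: P̄ = F·P·Fᵀ + Q = [33/7 57/7; 57/7 447/14]
step 1: y = z − H·x̄ = [-5]
step 1: S = H·P̄·Hᵀ + R = [160/7]
step 1: K = P̄·Hᵀ·S⁻¹ = [33/80; 57/80]
step 1: x' = x̄ + K·y = [-9/16, 51/16]
step 1: P' = (I − K·H)·P̄ = [33/40 57/40; 57/40 813/40]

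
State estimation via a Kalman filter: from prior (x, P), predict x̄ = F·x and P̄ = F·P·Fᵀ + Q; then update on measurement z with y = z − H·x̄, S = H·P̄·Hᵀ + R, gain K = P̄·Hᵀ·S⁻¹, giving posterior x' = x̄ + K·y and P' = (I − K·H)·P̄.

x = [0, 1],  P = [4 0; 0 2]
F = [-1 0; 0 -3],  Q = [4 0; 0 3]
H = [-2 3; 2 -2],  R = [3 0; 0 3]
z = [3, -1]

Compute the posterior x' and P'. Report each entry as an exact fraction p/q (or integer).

x' = [8/141, 239/282]
P' = [184/47 140/47; 140/47 469/188]

x̄ = F·x = [0, -3]
P̄ = F·P·Fᵀ + Q = [8 0; 0 21]
y = z − H·x̄ = [12, -7]
S = H·P̄·Hᵀ + R = [224 -158; -158 119]
K = P̄·Hᵀ·S⁻¹ = [52/141 88/141; 287/564 91/282]
x' = x̄ + K·y = [8/141, 239/282]
P' = (I − K·H)·P̄ = [184/47 140/47; 140/47 469/188]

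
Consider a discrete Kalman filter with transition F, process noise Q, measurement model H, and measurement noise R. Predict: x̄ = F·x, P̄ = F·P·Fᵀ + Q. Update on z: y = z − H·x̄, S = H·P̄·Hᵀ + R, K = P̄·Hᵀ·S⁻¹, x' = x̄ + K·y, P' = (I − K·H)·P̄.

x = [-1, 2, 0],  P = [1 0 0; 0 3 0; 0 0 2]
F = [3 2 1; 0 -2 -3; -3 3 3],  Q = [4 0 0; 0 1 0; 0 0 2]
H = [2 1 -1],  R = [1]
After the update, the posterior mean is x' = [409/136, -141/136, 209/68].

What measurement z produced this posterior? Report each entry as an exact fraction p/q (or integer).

z = [2]

x̄ = F·x = [1, -4, 9]
P̄ = F·P·Fᵀ + Q = [27 -18 15; -18 31 -36; 15 -36 56]
S = H·P̄·Hᵀ + R = [136]
K = P̄·Hᵀ·S⁻¹ = [21/136; 31/136; -31/68]
x' − x̄ = [273/136, 403/136, -403/68] = K·y
y = (KᵀK)⁻¹·Kᵀ·(x' − x̄) = [13]
z = y + H·x̄ = [13] + [-11] = [2]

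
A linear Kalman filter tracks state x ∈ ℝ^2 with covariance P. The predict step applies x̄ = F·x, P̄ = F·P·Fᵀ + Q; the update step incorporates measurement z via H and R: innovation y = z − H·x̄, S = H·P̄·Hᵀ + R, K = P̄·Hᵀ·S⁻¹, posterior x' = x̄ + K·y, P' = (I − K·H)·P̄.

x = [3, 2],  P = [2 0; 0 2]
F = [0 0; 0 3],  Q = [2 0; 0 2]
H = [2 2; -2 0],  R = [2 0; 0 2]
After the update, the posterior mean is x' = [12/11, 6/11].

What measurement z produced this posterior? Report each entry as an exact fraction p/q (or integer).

x̄ = F·x = [0, 6]
P̄ = F·P·Fᵀ + Q = [2 0; 0 20]
S = H·P̄·Hᵀ + R = [90 -8; -8 10]
K = P̄·Hᵀ·S⁻¹ = [2/209 -82/209; 100/209 80/209]
x' − x̄ = [12/11, -60/11] = K·y
y = (KᵀK)⁻¹·Kᵀ·(x' − x̄) = [-9, -3]
z = y + H·x̄ = [-9, -3] + [12, 0] = [3, -3]

z = [3, -3]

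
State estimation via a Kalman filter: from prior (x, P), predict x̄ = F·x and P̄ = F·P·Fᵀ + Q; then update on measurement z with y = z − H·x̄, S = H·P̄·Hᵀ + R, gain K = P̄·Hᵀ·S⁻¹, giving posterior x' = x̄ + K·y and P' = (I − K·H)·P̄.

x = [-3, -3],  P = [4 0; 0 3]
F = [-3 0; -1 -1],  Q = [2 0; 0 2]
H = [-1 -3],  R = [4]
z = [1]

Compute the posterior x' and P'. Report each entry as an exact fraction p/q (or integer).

x̄ = F·x = [9, 6]
P̄ = F·P·Fᵀ + Q = [38 12; 12 9]
y = z − H·x̄ = [28]
S = H·P̄·Hᵀ + R = [195]
K = P̄·Hᵀ·S⁻¹ = [-74/195; -1/5]
x' = x̄ + K·y = [-317/195, 2/5]
P' = (I − K·H)·P̄ = [1934/195 -14/5; -14/5 6/5]

x' = [-317/195, 2/5]
P' = [1934/195 -14/5; -14/5 6/5]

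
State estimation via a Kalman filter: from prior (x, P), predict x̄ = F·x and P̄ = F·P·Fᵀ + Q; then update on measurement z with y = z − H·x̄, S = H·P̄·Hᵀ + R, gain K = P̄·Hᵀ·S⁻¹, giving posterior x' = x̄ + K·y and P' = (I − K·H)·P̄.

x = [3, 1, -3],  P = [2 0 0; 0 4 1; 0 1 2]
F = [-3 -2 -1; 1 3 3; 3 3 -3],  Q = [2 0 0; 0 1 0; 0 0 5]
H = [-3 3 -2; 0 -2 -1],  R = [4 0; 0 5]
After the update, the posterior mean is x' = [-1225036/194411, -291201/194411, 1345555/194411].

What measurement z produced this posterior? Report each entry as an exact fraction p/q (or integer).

x̄ = F·x = [-8, -3, 21]
P̄ = F·P·Fᵀ + Q = [42 -45 -33; -45 75 24; -33 24 59]
S = H·P̄·Hᵀ + R = [1419 -677; -677 460]
K = P̄·Hᵀ·S⁻¹ = [-6429/194411 42522/194411; 25722/194411 -35682/194411; -48059/194411 -115952/194411]
x' − x̄ = [330252/194411, 292032/194411, -2737076/194411] = K·y
y = (KᵀK)⁻¹·Kᵀ·(x' − x̄) = [28, 12]
z = y + H·x̄ = [28, 12] + [-27, -15] = [1, -3]

z = [1, -3]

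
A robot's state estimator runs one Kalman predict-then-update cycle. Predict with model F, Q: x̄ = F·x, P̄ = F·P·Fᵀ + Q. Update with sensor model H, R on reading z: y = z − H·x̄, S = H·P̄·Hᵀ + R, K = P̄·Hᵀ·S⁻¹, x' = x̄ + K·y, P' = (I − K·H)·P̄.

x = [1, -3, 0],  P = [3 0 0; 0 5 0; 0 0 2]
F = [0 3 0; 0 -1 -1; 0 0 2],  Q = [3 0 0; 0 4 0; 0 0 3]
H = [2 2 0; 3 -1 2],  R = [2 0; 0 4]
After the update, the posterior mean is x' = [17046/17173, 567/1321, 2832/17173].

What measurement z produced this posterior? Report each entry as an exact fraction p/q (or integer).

z = [3, 3]

x̄ = F·x = [-9, 3, 0]
P̄ = F·P·Fᵀ + Q = [48 -15 0; -15 11 -4; 0 -4 11]
S = H·P̄·Hᵀ + R = [118 190; 190 597]
K = P̄·Hᵀ·S⁻¹ = [4596/17173 3111/17173; 284/1321 -232/1321; -4858/17173 2294/17173]
x' − x̄ = [171603/17173, -3396/1321, 2832/17173] = K·y
y = (KᵀK)⁻¹·Kᵀ·(x' − x̄) = [15, 33]
z = y + H·x̄ = [15, 33] + [-12, -30] = [3, 3]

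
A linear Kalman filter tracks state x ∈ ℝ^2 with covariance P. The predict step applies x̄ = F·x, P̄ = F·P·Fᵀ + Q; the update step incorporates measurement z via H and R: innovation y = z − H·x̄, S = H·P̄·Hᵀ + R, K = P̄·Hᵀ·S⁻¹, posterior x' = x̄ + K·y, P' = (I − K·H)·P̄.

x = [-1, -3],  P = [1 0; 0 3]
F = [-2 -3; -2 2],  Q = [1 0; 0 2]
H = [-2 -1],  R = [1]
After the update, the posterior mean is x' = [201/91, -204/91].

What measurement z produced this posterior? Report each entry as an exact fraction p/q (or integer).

z = [-2]

x̄ = F·x = [11, -4]
P̄ = F·P·Fᵀ + Q = [32 -14; -14 18]
S = H·P̄·Hᵀ + R = [91]
K = P̄·Hᵀ·S⁻¹ = [-50/91; 10/91]
x' − x̄ = [-800/91, 160/91] = K·y
y = (KᵀK)⁻¹·Kᵀ·(x' − x̄) = [16]
z = y + H·x̄ = [16] + [-18] = [-2]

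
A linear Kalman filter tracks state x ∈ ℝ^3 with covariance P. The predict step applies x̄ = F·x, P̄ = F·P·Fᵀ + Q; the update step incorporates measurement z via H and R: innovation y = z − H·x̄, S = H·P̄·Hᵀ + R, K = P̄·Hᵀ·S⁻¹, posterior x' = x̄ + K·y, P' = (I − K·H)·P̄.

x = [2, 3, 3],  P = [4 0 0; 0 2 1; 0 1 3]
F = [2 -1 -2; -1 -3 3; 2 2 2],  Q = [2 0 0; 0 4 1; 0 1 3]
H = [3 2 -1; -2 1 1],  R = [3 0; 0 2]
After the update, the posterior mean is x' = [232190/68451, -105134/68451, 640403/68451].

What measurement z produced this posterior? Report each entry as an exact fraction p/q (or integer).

z = [-2, 1]

x̄ = F·x = [-5, -2, 16]
P̄ = F·P·Fᵀ + Q = [36 -17 -6; -17 35 -1; -6 -1 47]
S = H·P̄·Hᵀ + R = [350 -207; -207 318]
K = P̄·Hᵀ·S⁻¹ = [1925/22817 -16690/68451; 6812/22817 27940/68451; -3100/22817 6431/68451]
x' − x̄ = [574445/68451, 31768/68451, -454813/68451] = K·y
y = (KᵀK)⁻¹·Kᵀ·(x' − x̄) = [33, -23]
z = y + H·x̄ = [33, -23] + [-35, 24] = [-2, 1]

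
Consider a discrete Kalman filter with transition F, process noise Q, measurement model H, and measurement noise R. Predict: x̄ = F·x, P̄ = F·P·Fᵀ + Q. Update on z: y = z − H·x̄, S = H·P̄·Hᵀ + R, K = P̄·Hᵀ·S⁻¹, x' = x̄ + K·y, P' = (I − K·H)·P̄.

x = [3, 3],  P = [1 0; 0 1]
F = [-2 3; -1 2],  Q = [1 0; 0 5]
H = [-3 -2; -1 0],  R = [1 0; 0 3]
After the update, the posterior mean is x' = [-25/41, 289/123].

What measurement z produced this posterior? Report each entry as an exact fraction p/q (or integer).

x̄ = F·x = [3, 3]
P̄ = F·P·Fᵀ + Q = [14 8; 8 10]
S = H·P̄·Hᵀ + R = [263 58; 58 17]
K = P̄·Hᵀ·S⁻¹ = [-58/369 -106/369; -284/1107 448/1107]
x' − x̄ = [-148/41, -80/123] = K·y
y = (KᵀK)⁻¹·Kᵀ·(x' − x̄) = [12, 6]
z = y + H·x̄ = [12, 6] + [-15, -3] = [-3, 3]

z = [-3, 3]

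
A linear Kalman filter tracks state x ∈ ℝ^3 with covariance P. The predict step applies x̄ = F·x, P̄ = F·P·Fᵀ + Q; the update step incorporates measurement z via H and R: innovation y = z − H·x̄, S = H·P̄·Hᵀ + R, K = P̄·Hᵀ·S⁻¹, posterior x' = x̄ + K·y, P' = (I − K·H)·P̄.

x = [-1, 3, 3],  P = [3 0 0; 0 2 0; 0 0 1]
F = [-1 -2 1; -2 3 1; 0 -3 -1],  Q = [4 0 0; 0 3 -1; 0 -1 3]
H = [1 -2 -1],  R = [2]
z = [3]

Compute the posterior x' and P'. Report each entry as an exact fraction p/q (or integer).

x̄ = F·x = [-2, 14, -12]
P̄ = F·P·Fᵀ + Q = [16 -5 11; -5 34 -20; 11 -20 22]
y = z − H·x̄ = [21]
S = H·P̄·Hᵀ + R = [94]
K = P̄·Hᵀ·S⁻¹ = [15/94; -53/94; 29/94]
x' = x̄ + K·y = [127/94, 203/94, -519/94]
P' = (I − K·H)·P̄ = [1279/94 325/94 599/94; 325/94 387/94 -343/94; 599/94 -343/94 1227/94]

x' = [127/94, 203/94, -519/94]
P' = [1279/94 325/94 599/94; 325/94 387/94 -343/94; 599/94 -343/94 1227/94]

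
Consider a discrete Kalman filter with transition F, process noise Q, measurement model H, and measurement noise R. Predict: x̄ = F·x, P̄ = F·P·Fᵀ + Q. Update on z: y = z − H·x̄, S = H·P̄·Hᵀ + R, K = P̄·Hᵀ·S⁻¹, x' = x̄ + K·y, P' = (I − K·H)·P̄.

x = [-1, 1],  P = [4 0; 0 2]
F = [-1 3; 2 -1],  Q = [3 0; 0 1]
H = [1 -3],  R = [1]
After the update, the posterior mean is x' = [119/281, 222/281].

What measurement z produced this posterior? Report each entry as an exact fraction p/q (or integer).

x̄ = F·x = [4, -3]
P̄ = F·P·Fᵀ + Q = [25 -14; -14 19]
S = H·P̄·Hᵀ + R = [281]
K = P̄·Hᵀ·S⁻¹ = [67/281; -71/281]
x' − x̄ = [-1005/281, 1065/281] = K·y
y = (KᵀK)⁻¹·Kᵀ·(x' − x̄) = [-15]
z = y + H·x̄ = [-15] + [13] = [-2]

z = [-2]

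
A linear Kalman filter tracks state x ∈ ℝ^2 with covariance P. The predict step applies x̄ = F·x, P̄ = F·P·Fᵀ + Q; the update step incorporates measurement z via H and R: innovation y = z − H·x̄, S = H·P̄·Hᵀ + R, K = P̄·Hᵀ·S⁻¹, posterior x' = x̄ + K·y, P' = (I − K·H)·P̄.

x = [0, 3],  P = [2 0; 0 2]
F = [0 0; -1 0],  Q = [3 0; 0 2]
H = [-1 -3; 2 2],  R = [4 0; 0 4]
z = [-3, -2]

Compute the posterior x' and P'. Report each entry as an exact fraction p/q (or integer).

x̄ = F·x = [0, 0]
P̄ = F·P·Fᵀ + Q = [3 0; 0 4]
y = z − H·x̄ = [-3, -2]
S = H·P̄·Hᵀ + R = [43 -30; -30 32]
K = P̄·Hᵀ·S⁻¹ = [3/17 6/17; -36/119 -4/119]
x' = x̄ + K·y = [-21/17, 116/119]
P' = (I − K·H)·P̄ = [24/17 -12/17; -12/17 76/119]

x' = [-21/17, 116/119]
P' = [24/17 -12/17; -12/17 76/119]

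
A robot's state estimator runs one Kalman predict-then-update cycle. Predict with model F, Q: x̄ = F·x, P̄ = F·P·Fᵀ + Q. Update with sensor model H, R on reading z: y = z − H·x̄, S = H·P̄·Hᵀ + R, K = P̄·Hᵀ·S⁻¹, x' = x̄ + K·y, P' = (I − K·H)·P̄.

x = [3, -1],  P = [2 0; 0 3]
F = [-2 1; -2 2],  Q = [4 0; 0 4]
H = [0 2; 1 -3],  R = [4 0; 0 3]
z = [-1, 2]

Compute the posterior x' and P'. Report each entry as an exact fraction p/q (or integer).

x̄ = F·x = [-7, -8]
P̄ = F·P·Fᵀ + Q = [15 14; 14 24]
y = z − H·x̄ = [15, -15]
S = H·P̄·Hᵀ + R = [100 -116; -116 150]
K = P̄·Hᵀ·S⁻¹ = [267/386 137/386; 59/193 -29/193]
x' = x̄ + K·y = [-376/193, -224/193]
P' = (I − K·H)·P̄ = [2013/386 267/193; 267/193 118/193]

x' = [-376/193, -224/193]
P' = [2013/386 267/193; 267/193 118/193]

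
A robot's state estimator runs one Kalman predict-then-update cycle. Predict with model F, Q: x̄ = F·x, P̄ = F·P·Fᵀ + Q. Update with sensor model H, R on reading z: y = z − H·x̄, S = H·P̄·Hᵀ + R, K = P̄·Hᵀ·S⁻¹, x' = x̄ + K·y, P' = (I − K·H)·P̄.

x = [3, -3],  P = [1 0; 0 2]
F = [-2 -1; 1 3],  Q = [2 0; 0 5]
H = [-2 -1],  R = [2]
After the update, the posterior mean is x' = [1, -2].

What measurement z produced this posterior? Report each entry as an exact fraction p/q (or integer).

z = [-1]

x̄ = F·x = [-3, -6]
P̄ = F·P·Fᵀ + Q = [8 -8; -8 24]
S = H·P̄·Hᵀ + R = [26]
K = P̄·Hᵀ·S⁻¹ = [-4/13; -4/13]
x' − x̄ = [4, 4] = K·y
y = (KᵀK)⁻¹·Kᵀ·(x' − x̄) = [-13]
z = y + H·x̄ = [-13] + [12] = [-1]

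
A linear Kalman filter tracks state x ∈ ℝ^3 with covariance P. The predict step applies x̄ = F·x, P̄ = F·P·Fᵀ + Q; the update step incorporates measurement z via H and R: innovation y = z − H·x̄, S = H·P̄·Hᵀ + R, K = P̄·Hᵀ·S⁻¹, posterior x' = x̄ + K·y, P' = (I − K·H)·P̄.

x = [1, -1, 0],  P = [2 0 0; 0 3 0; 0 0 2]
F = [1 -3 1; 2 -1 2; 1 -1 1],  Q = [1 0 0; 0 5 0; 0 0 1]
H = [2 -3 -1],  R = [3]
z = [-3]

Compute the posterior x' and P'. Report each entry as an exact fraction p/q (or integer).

x' = [4, 3, 2]
P' = [32 17 13; 17 1559/165 72/11; 13 72/11 73/11]

x̄ = F·x = [4, 3, 2]
P̄ = F·P·Fᵀ + Q = [32 17 13; 17 24 11; 13 11 8]
y = z − H·x̄ = [0]
S = H·P̄·Hᵀ + R = [165]
K = P̄·Hᵀ·S⁻¹ = [0; -49/165; -1/11]
x' = x̄ + K·y = [4, 3, 2]
P' = (I − K·H)·P̄ = [32 17 13; 17 1559/165 72/11; 13 72/11 73/11]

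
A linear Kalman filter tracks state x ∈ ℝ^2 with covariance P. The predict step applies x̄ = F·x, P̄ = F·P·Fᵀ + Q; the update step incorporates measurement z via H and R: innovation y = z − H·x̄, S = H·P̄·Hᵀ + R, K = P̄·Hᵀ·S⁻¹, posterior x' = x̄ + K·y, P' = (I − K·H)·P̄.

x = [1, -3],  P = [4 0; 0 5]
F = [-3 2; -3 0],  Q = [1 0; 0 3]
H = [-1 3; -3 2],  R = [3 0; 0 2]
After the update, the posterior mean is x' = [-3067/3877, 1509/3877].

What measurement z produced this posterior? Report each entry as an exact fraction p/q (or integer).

z = [2, 3]

x̄ = F·x = [-9, -3]
P̄ = F·P·Fᵀ + Q = [57 36; 36 39]
S = H·P̄·Hᵀ + R = [195 9; 9 239]
K = P̄·Hᵀ·S⁻¹ = [1090/3877 -1647/3877; 6543/15508 -2193/15508]
x' − x̄ = [31826/3877, 13140/3877] = K·y
y = (KᵀK)⁻¹·Kᵀ·(x' − x̄) = [2, -18]
z = y + H·x̄ = [2, -18] + [0, 21] = [2, 3]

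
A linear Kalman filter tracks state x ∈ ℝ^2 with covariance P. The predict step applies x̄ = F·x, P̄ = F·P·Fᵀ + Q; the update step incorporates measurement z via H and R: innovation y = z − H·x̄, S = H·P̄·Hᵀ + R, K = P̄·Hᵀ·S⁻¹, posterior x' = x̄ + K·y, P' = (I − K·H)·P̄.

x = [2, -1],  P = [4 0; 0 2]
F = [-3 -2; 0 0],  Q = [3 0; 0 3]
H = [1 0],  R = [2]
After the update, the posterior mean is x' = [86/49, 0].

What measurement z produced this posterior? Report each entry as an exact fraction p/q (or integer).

x̄ = F·x = [-4, 0]
P̄ = F·P·Fᵀ + Q = [47 0; 0 3]
S = H·P̄·Hᵀ + R = [49]
K = P̄·Hᵀ·S⁻¹ = [47/49; 0]
x' − x̄ = [282/49, 0] = K·y
y = (KᵀK)⁻¹·Kᵀ·(x' − x̄) = [6]
z = y + H·x̄ = [6] + [-4] = [2]

z = [2]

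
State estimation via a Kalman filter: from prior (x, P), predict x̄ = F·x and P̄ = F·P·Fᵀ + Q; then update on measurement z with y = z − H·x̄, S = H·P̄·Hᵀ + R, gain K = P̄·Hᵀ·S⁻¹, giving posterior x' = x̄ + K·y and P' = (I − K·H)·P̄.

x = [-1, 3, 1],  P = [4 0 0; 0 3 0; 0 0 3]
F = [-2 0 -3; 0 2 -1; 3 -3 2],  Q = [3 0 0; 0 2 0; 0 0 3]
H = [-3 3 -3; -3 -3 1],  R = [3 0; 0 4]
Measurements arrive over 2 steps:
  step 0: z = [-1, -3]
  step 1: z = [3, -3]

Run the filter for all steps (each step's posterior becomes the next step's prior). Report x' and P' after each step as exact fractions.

step 0: x̄ = F·x = [-1, 5, -10]
step 0: P̄ = F·P·Fᵀ + Q = [46 9 -42; 9 17 -24; -42 -24 78]
step 0: y = z − H·x̄ = [-49, 19]
step 0: S = H·P̄·Hᵀ + R = [786 -513; -513 1207]
step 0: K = P̄·Hᵀ·S⁻¹ = [-29362/228511 -51669/228511; 21182/228511 -10308/228511; -25224/228511 41532/228511]
step 0: x' = x̄ + K·y = [228516/228511, -91215/228511, -260026/228511]
step 0: P' = (I − K·H)·P̄ = [256453/228511 -394887/228511 -621978/228511; -394887/228511 799799/228511 1173504/228511; -621978/228511 1173504/228511 1820706/228511]
step 1: x̄ = F·x = [323046/228511, 77596/228511, 439141/228511]
step 1: P̄ = F·P·Fᵀ + Q = [10633963/228511 -1243314/228511 3814974/228511; -1243314/228511 782908/228511 -729066/228511; 3814974/228511 -729066/228511 3036807/228511]
step 1: y = z − H·x̄ = [2739306/228511, 77252/228511]
step 1: S = H·P̄·Hᵀ + R = [234941007/228511 93690126/228511; 93690126/228511 65807590/228511]
step 1: K = P̄·Hᵀ·S⁻¹ = [-595157192/4874354519 -1913583801/9748709038; 352175888/4874354519 -453087300/4874354519; -666483828/4874354519 976179159/9748709038]
step 1: x' = x̄ + K·y = [-567110664/4874354519, 5723777132/4874354519, 1542733895/4874354519]
step 1: P' = (I − K·H)·P̄ = [4473158779/9748709038 -2261996382/4874354519 -7806837159/9748709038; -2261996382/4874354519 5254079420/4874354519 7163899914/4874354519; -7806837159/9748709038 7163899914/4874354519 23467604643/9748709038]

step 0: x' = [228516/228511, -91215/228511, -260026/228511], P' = [256453/228511 -394887/228511 -621978/228511; -394887/228511 799799/228511 1173504/228511; -621978/228511 1173504/228511 1820706/228511]
step 1: x' = [-567110664/4874354519, 5723777132/4874354519, 1542733895/4874354519], P' = [4473158779/9748709038 -2261996382/4874354519 -7806837159/9748709038; -2261996382/4874354519 5254079420/4874354519 7163899914/4874354519; -7806837159/9748709038 7163899914/4874354519 23467604643/9748709038]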